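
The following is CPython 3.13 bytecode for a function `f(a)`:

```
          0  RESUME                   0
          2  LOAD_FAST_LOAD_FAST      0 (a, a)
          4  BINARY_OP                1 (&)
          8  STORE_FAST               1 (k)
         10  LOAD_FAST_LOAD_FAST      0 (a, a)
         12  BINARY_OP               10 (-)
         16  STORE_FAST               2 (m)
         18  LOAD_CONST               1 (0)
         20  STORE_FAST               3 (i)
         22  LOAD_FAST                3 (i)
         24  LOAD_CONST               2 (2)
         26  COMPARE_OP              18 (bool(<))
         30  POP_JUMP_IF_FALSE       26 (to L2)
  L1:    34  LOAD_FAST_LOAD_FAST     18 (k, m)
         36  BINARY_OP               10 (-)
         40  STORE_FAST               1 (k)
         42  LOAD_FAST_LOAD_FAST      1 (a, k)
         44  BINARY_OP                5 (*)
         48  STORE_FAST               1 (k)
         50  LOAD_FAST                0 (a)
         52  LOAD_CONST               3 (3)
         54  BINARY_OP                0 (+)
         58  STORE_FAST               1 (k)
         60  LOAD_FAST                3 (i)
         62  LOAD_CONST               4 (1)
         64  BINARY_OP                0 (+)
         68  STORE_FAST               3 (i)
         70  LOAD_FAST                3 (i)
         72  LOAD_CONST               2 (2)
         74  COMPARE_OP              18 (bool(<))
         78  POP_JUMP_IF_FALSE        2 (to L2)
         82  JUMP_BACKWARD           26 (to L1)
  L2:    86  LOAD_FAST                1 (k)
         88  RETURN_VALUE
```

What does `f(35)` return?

38

LOAD_FAST_LOAD_FAST a,a → push 35,35. Stack: [35, 35]
BINARY_OP & → 35 & 35 = 35. Stack: [35]
STORE_FAST k → k=35. Stack: []
LOAD_FAST_LOAD_FAST a,a → push 35,35. Stack: [35, 35]
BINARY_OP - → 35 - 35 = 0. Stack: [0]
STORE_FAST m → m=0. Stack: []
LOAD_CONST → push 0. Stack: [0]
STORE_FAST i → i=0. Stack: []
LOAD_FAST i → push 0. Stack: [0]
LOAD_CONST → push 2. Stack: [0, 2]
COMPARE_OP bool(<) → 0 vs 2 = True. Stack: [True]
POP_JUMP_IF_FALSE → pop True; no jump. Stack: []
LOAD_FAST_LOAD_FAST k,m → push 35,0. Stack: [35, 0]
BINARY_OP - → 35 - 0 = 35. Stack: [35]
STORE_FAST k → k=35. Stack: []
LOAD_FAST_LOAD_FAST a,k → push 35,35. Stack: [35, 35]
BINARY_OP * → 35 * 35 = 1225. Stack: [1225]
STORE_FAST k → k=1225. Stack: []
LOAD_FAST a → push 35. Stack: [35]
LOAD_CONST → push 3. Stack: [35, 3]
BINARY_OP + → 35 + 3 = 38. Stack: [38]
STORE_FAST k → k=38. Stack: []
LOAD_FAST i → push 0. Stack: [0]
LOAD_CONST → push 1. Stack: [0, 1]
BINARY_OP + → 0 + 1 = 1. Stack: [1]
STORE_FAST i → i=1. Stack: []
LOAD_FAST i → push 1. Stack: [1]
LOAD_CONST → push 2. Stack: [1, 2]
COMPARE_OP bool(<) → 1 vs 2 = True. Stack: [True]
POP_JUMP_IF_FALSE → pop True; no jump. Stack: []
LOAD_FAST_LOAD_FAST k,m → push 38,0. Stack: [38, 0]
BINARY_OP - → 38 - 0 = 38. Stack: [38]
STORE_FAST k → k=38. Stack: []
LOAD_FAST_LOAD_FAST a,k → push 35,38. Stack: [35, 38]
BINARY_OP * → 35 * 38 = 1330. Stack: [1330]
STORE_FAST k → k=1330. Stack: []
LOAD_FAST a → push 35. Stack: [35]
LOAD_CONST → push 3. Stack: [35, 3]
BINARY_OP + → 35 + 3 = 38. Stack: [38]
STORE_FAST k → k=38. Stack: []
LOAD_FAST i → push 1. Stack: [1]
LOAD_CONST → push 1. Stack: [1, 1]
BINARY_OP + → 1 + 1 = 2. Stack: [2]
STORE_FAST i → i=2. Stack: []
LOAD_FAST i → push 2. Stack: [2]
LOAD_CONST → push 2. Stack: [2, 2]
COMPARE_OP bool(<) → 2 vs 2 = False. Stack: [False]
POP_JUMP_IF_FALSE → pop False; jump. Stack: []
LOAD_FAST k → push 38. Stack: [38]
RETURN_VALUE → return 38.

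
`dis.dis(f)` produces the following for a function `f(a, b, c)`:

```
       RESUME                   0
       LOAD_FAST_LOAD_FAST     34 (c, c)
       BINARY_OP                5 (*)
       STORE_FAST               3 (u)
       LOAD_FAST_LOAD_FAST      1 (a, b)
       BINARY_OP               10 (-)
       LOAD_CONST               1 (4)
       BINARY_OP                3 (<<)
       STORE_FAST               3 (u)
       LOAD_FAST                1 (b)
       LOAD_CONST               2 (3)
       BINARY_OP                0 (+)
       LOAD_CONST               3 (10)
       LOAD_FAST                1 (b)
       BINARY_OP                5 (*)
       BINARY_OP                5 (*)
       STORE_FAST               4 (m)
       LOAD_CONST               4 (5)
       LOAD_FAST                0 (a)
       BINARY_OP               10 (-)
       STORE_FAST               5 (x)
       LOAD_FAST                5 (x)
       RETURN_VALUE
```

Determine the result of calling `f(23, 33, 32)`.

-18

LOAD_FAST_LOAD_FAST c,c → push 32,32. Stack: [32, 32]
BINARY_OP * → 32 * 32 = 1024. Stack: [1024]
STORE_FAST u → u=1024. Stack: []
LOAD_FAST_LOAD_FAST a,b → push 23,33. Stack: [23, 33]
BINARY_OP - → 23 - 33 = -10. Stack: [-10]
LOAD_CONST → push 4. Stack: [-10, 4]
BINARY_OP << → -10 << 4 = -160. Stack: [-160]
STORE_FAST u → u=-160. Stack: []
LOAD_FAST b → push 33. Stack: [33]
LOAD_CONST → push 3. Stack: [33, 3]
BINARY_OP + → 33 + 3 = 36. Stack: [36]
LOAD_CONST → push 10. Stack: [36, 10]
LOAD_FAST b → push 33. Stack: [36, 10, 33]
BINARY_OP * → 10 * 33 = 330. Stack: [36, 330]
BINARY_OP * → 36 * 330 = 11880. Stack: [11880]
STORE_FAST m → m=11880. Stack: []
LOAD_CONST → push 5. Stack: [5]
LOAD_FAST a → push 23. Stack: [5, 23]
BINARY_OP - → 5 - 23 = -18. Stack: [-18]
STORE_FAST x → x=-18. Stack: []
LOAD_FAST x → push -18. Stack: [-18]
RETURN_VALUE → return -18.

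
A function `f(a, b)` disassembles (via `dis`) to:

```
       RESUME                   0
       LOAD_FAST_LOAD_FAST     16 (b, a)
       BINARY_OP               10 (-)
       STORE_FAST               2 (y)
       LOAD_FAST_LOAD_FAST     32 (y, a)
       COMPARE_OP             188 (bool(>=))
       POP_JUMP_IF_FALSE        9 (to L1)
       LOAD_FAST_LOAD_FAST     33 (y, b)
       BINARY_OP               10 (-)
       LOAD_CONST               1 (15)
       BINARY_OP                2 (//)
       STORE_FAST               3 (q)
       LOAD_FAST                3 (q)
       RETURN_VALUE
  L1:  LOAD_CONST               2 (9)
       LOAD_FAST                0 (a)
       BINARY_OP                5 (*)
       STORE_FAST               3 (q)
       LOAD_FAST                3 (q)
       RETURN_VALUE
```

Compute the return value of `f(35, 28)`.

LOAD_FAST_LOAD_FAST b,a → push 28,35. Stack: [28, 35]
BINARY_OP - → 28 - 35 = -7. Stack: [-7]
STORE_FAST y → y=-7. Stack: []
LOAD_FAST_LOAD_FAST y,a → push -7,35. Stack: [-7, 35]
COMPARE_OP bool(>=) → -7 vs 35 = False. Stack: [False]
POP_JUMP_IF_FALSE → pop False; jump. Stack: []
LOAD_CONST → push 9. Stack: [9]
LOAD_FAST a → push 35. Stack: [9, 35]
BINARY_OP * → 9 * 35 = 315. Stack: [315]
STORE_FAST q → q=315. Stack: []
LOAD_FAST q → push 315. Stack: [315]
RETURN_VALUE → return 315.

315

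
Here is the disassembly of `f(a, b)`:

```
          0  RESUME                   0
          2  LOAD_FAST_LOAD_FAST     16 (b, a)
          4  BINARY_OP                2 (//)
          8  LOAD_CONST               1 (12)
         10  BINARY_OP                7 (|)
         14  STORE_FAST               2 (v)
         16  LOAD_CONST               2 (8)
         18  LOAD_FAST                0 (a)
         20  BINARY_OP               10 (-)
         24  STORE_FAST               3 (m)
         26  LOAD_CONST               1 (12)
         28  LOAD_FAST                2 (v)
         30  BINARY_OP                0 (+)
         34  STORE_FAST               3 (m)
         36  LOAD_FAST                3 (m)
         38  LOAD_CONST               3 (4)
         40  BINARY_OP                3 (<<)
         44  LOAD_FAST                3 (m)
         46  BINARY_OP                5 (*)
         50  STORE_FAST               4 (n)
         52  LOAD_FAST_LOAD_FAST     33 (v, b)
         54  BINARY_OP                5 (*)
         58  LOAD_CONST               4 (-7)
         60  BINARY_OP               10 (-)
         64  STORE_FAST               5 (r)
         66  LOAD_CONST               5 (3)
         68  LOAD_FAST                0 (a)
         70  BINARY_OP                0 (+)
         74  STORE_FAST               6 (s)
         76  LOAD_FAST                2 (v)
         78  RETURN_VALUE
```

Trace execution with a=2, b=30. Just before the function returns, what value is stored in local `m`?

LOAD_FAST_LOAD_FAST b,a → push 30,2. Stack: [30, 2]
BINARY_OP // → 30 // 2 = 15. Stack: [15]
LOAD_CONST → push 12. Stack: [15, 12]
BINARY_OP | → 15 | 12 = 15. Stack: [15]
STORE_FAST v → v=15. Stack: []
LOAD_CONST → push 8. Stack: [8]
LOAD_FAST a → push 2. Stack: [8, 2]
BINARY_OP - → 8 - 2 = 6. Stack: [6]
STORE_FAST m → m=6. Stack: []
LOAD_CONST → push 12. Stack: [12]
LOAD_FAST v → push 15. Stack: [12, 15]
BINARY_OP + → 12 + 15 = 27. Stack: [27]
STORE_FAST m → m=27. Stack: []
LOAD_FAST m → push 27. Stack: [27]
LOAD_CONST → push 4. Stack: [27, 4]
BINARY_OP << → 27 << 4 = 432. Stack: [432]
LOAD_FAST m → push 27. Stack: [432, 27]
BINARY_OP * → 432 * 27 = 11664. Stack: [11664]
STORE_FAST n → n=11664. Stack: []
LOAD_FAST_LOAD_FAST v,b → push 15,30. Stack: [15, 30]
BINARY_OP * → 15 * 30 = 450. Stack: [450]
LOAD_CONST → push -7. Stack: [450, -7]
BINARY_OP - → 450 - -7 = 457. Stack: [457]
STORE_FAST r → r=457. Stack: []
LOAD_CONST → push 3. Stack: [3]
LOAD_FAST a → push 2. Stack: [3, 2]
BINARY_OP + → 3 + 2 = 5. Stack: [5]
STORE_FAST s → s=5. Stack: []
LOAD_FAST v → push 15. Stack: [15]
RETURN_VALUE → return 15.

27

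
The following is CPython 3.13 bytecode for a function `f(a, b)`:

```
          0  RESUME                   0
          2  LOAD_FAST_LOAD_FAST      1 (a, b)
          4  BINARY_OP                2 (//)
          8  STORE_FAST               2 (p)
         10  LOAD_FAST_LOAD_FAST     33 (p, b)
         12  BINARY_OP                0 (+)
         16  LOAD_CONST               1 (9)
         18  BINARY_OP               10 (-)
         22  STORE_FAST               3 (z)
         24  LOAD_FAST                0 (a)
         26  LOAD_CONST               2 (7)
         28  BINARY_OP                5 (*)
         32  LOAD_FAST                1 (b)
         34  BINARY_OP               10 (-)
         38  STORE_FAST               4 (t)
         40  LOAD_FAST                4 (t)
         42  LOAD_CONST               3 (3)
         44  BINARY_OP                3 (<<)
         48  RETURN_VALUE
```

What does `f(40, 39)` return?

1928

LOAD_FAST_LOAD_FAST a,b → push 40,39. Stack: [40, 39]
BINARY_OP // → 40 // 39 = 1. Stack: [1]
STORE_FAST p → p=1. Stack: []
LOAD_FAST_LOAD_FAST p,b → push 1,39. Stack: [1, 39]
BINARY_OP + → 1 + 39 = 40. Stack: [40]
LOAD_CONST → push 9. Stack: [40, 9]
BINARY_OP - → 40 - 9 = 31. Stack: [31]
STORE_FAST z → z=31. Stack: []
LOAD_FAST a → push 40. Stack: [40]
LOAD_CONST → push 7. Stack: [40, 7]
BINARY_OP * → 40 * 7 = 280. Stack: [280]
LOAD_FAST b → push 39. Stack: [280, 39]
BINARY_OP - → 280 - 39 = 241. Stack: [241]
STORE_FAST t → t=241. Stack: []
LOAD_FAST t → push 241. Stack: [241]
LOAD_CONST → push 3. Stack: [241, 3]
BINARY_OP << → 241 << 3 = 1928. Stack: [1928]
RETURN_VALUE → return 1928.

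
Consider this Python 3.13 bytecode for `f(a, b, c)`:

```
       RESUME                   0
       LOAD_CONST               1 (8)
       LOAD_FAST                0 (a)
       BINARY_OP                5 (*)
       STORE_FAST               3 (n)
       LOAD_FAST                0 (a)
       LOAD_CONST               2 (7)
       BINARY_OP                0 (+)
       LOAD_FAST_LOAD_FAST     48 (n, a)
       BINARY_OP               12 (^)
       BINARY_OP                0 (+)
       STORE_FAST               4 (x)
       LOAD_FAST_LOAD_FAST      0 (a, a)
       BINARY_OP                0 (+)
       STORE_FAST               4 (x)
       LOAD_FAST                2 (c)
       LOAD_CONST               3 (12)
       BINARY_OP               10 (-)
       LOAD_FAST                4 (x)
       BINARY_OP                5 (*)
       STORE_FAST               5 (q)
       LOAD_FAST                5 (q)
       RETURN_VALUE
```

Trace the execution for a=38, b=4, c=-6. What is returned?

-1368

LOAD_CONST → push 8. Stack: [8]
LOAD_FAST a → push 38. Stack: [8, 38]
BINARY_OP * → 8 * 38 = 304. Stack: [304]
STORE_FAST n → n=304. Stack: []
LOAD_FAST a → push 38. Stack: [38]
LOAD_CONST → push 7. Stack: [38, 7]
BINARY_OP + → 38 + 7 = 45. Stack: [45]
LOAD_FAST_LOAD_FAST n,a → push 304,38. Stack: [45, 304, 38]
BINARY_OP ^ → 304 ^ 38 = 278. Stack: [45, 278]
BINARY_OP + → 45 + 278 = 323. Stack: [323]
STORE_FAST x → x=323. Stack: []
LOAD_FAST_LOAD_FAST a,a → push 38,38. Stack: [38, 38]
BINARY_OP + → 38 + 38 = 76. Stack: [76]
STORE_FAST x → x=76. Stack: []
LOAD_FAST c → push -6. Stack: [-6]
LOAD_CONST → push 12. Stack: [-6, 12]
BINARY_OP - → -6 - 12 = -18. Stack: [-18]
LOAD_FAST x → push 76. Stack: [-18, 76]
BINARY_OP * → -18 * 76 = -1368. Stack: [-1368]
STORE_FAST q → q=-1368. Stack: []
LOAD_FAST q → push -1368. Stack: [-1368]
RETURN_VALUE → return -1368.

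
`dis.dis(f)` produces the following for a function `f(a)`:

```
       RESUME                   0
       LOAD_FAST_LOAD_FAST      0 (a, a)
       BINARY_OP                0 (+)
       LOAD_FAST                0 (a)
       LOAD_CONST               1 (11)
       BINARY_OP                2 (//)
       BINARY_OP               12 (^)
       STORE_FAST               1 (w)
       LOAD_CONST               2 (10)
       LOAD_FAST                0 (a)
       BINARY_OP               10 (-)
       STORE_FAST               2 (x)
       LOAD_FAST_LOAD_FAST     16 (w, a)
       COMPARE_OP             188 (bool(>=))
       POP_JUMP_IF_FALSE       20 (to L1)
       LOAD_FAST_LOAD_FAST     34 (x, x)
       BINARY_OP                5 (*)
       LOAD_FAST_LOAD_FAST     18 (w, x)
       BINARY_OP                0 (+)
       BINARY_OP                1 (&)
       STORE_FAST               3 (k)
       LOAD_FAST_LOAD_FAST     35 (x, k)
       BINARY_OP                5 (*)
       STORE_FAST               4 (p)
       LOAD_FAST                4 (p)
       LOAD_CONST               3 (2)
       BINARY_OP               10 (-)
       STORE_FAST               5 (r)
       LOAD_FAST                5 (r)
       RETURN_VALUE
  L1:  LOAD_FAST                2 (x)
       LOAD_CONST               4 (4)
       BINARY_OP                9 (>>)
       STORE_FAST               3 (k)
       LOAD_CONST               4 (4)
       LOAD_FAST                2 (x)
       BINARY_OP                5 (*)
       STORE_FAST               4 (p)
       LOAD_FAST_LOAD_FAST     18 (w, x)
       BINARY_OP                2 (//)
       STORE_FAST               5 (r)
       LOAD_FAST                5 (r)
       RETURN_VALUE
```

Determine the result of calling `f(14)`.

LOAD_FAST_LOAD_FAST a,a → push 14,14. Stack: [14, 14]
BINARY_OP + → 14 + 14 = 28. Stack: [28]
LOAD_FAST a → push 14. Stack: [28, 14]
LOAD_CONST → push 11. Stack: [28, 14, 11]
BINARY_OP // → 14 // 11 = 1. Stack: [28, 1]
BINARY_OP ^ → 28 ^ 1 = 29. Stack: [29]
STORE_FAST w → w=29. Stack: []
LOAD_CONST → push 10. Stack: [10]
LOAD_FAST a → push 14. Stack: [10, 14]
BINARY_OP - → 10 - 14 = -4. Stack: [-4]
STORE_FAST x → x=-4. Stack: []
LOAD_FAST_LOAD_FAST w,a → push 29,14. Stack: [29, 14]
COMPARE_OP bool(>=) → 29 vs 14 = True. Stack: [True]
POP_JUMP_IF_FALSE → pop True; no jump. Stack: []
LOAD_FAST_LOAD_FAST x,x → push -4,-4. Stack: [-4, -4]
BINARY_OP * → -4 * -4 = 16. Stack: [16]
LOAD_FAST_LOAD_FAST w,x → push 29,-4. Stack: [16, 29, -4]
BINARY_OP + → 29 + -4 = 25. Stack: [16, 25]
BINARY_OP & → 16 & 25 = 16. Stack: [16]
STORE_FAST k → k=16. Stack: []
LOAD_FAST_LOAD_FAST x,k → push -4,16. Stack: [-4, 16]
BINARY_OP * → -4 * 16 = -64. Stack: [-64]
STORE_FAST p → p=-64. Stack: []
LOAD_FAST p → push -64. Stack: [-64]
LOAD_CONST → push 2. Stack: [-64, 2]
BINARY_OP - → -64 - 2 = -66. Stack: [-66]
STORE_FAST r → r=-66. Stack: []
LOAD_FAST r → push -66. Stack: [-66]
RETURN_VALUE → return -66.

-66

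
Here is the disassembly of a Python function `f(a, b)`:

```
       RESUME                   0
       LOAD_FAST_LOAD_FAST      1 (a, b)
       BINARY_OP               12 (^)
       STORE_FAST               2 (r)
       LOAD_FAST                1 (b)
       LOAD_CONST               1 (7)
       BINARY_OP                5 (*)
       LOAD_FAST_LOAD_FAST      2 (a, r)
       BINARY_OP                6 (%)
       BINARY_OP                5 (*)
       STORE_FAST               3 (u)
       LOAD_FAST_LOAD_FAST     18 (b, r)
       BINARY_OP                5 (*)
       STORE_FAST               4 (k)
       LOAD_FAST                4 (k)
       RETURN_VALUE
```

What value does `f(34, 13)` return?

LOAD_FAST_LOAD_FAST a,b → push 34,13. Stack: [34, 13]
BINARY_OP ^ → 34 ^ 13 = 47. Stack: [47]
STORE_FAST r → r=47. Stack: []
LOAD_FAST b → push 13. Stack: [13]
LOAD_CONST → push 7. Stack: [13, 7]
BINARY_OP * → 13 * 7 = 91. Stack: [91]
LOAD_FAST_LOAD_FAST a,r → push 34,47. Stack: [91, 34, 47]
BINARY_OP % → 34 % 47 = 34. Stack: [91, 34]
BINARY_OP * → 91 * 34 = 3094. Stack: [3094]
STORE_FAST u → u=3094. Stack: []
LOAD_FAST_LOAD_FAST b,r → push 13,47. Stack: [13, 47]
BINARY_OP * → 13 * 47 = 611. Stack: [611]
STORE_FAST k → k=611. Stack: []
LOAD_FAST k → push 611. Stack: [611]
RETURN_VALUE → return 611.

611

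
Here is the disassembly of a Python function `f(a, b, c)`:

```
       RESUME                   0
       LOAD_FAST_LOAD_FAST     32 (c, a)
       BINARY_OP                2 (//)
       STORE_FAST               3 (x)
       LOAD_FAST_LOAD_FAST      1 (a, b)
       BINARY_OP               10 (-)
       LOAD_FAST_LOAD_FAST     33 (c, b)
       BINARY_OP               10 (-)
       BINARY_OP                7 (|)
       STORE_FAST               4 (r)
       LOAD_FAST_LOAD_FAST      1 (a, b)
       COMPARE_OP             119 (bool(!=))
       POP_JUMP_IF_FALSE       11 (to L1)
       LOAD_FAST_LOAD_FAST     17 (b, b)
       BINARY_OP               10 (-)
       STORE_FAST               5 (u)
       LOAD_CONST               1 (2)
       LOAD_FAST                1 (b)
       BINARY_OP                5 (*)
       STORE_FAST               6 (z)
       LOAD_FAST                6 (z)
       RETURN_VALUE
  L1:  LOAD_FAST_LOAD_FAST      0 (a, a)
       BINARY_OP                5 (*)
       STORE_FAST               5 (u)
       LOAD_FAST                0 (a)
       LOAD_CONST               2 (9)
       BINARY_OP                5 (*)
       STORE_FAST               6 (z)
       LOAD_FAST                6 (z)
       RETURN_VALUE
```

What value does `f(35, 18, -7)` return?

LOAD_FAST_LOAD_FAST c,a → push -7,35. Stack: [-7, 35]
BINARY_OP // → -7 // 35 = -1. Stack: [-1]
STORE_FAST x → x=-1. Stack: []
LOAD_FAST_LOAD_FAST a,b → push 35,18. Stack: [35, 18]
BINARY_OP - → 35 - 18 = 17. Stack: [17]
LOAD_FAST_LOAD_FAST c,b → push -7,18. Stack: [17, -7, 18]
BINARY_OP - → -7 - 18 = -25. Stack: [17, -25]
BINARY_OP | → 17 | -25 = -9. Stack: [-9]
STORE_FAST r → r=-9. Stack: []
LOAD_FAST_LOAD_FAST a,b → push 35,18. Stack: [35, 18]
COMPARE_OP bool(!=) → 35 vs 18 = True. Stack: [True]
POP_JUMP_IF_FALSE → pop True; no jump. Stack: []
LOAD_FAST_LOAD_FAST b,b → push 18,18. Stack: [18, 18]
BINARY_OP - → 18 - 18 = 0. Stack: [0]
STORE_FAST u → u=0. Stack: []
LOAD_CONST → push 2. Stack: [2]
LOAD_FAST b → push 18. Stack: [2, 18]
BINARY_OP * → 2 * 18 = 36. Stack: [36]
STORE_FAST z → z=36. Stack: []
LOAD_FAST z → push 36. Stack: [36]
RETURN_VALUE → return 36.

36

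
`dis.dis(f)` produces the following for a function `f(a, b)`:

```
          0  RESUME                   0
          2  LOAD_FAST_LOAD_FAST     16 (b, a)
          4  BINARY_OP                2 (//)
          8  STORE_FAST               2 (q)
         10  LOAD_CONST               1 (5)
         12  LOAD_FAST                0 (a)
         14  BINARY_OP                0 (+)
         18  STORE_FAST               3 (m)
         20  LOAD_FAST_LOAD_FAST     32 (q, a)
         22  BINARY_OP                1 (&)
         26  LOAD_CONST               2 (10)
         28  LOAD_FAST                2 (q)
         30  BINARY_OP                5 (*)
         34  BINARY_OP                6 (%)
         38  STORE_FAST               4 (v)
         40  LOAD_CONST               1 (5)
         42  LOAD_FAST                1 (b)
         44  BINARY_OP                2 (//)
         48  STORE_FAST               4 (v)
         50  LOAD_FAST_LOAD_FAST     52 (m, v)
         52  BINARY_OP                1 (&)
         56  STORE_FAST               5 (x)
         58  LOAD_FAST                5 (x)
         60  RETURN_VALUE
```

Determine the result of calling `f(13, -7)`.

18

LOAD_FAST_LOAD_FAST b,a → push -7,13. Stack: [-7, 13]
BINARY_OP // → -7 // 13 = -1. Stack: [-1]
STORE_FAST q → q=-1. Stack: []
LOAD_CONST → push 5. Stack: [5]
LOAD_FAST a → push 13. Stack: [5, 13]
BINARY_OP + → 5 + 13 = 18. Stack: [18]
STORE_FAST m → m=18. Stack: []
LOAD_FAST_LOAD_FAST q,a → push -1,13. Stack: [-1, 13]
BINARY_OP & → -1 & 13 = 13. Stack: [13]
LOAD_CONST → push 10. Stack: [13, 10]
LOAD_FAST q → push -1. Stack: [13, 10, -1]
BINARY_OP * → 10 * -1 = -10. Stack: [13, -10]
BINARY_OP % → 13 % -10 = -7. Stack: [-7]
STORE_FAST v → v=-7. Stack: []
LOAD_CONST → push 5. Stack: [5]
LOAD_FAST b → push -7. Stack: [5, -7]
BINARY_OP // → 5 // -7 = -1. Stack: [-1]
STORE_FAST v → v=-1. Stack: []
LOAD_FAST_LOAD_FAST m,v → push 18,-1. Stack: [18, -1]
BINARY_OP & → 18 & -1 = 18. Stack: [18]
STORE_FAST x → x=18. Stack: []
LOAD_FAST x → push 18. Stack: [18]
RETURN_VALUE → return 18.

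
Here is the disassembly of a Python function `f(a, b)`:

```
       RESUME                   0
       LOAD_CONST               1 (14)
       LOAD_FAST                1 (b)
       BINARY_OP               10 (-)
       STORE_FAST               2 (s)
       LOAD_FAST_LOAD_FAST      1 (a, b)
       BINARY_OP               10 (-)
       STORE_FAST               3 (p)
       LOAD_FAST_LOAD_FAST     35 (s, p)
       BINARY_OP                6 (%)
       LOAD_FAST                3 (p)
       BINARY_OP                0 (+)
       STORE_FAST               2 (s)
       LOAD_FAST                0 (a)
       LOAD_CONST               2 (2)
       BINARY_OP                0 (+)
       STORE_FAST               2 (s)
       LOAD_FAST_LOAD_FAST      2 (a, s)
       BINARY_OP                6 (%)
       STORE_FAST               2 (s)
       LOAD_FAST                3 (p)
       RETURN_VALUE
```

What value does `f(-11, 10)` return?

-21

LOAD_CONST → push 14. Stack: [14]
LOAD_FAST b → push 10. Stack: [14, 10]
BINARY_OP - → 14 - 10 = 4. Stack: [4]
STORE_FAST s → s=4. Stack: []
LOAD_FAST_LOAD_FAST a,b → push -11,10. Stack: [-11, 10]
BINARY_OP - → -11 - 10 = -21. Stack: [-21]
STORE_FAST p → p=-21. Stack: []
LOAD_FAST_LOAD_FAST s,p → push 4,-21. Stack: [4, -21]
BINARY_OP % → 4 % -21 = -17. Stack: [-17]
LOAD_FAST p → push -21. Stack: [-17, -21]
BINARY_OP + → -17 + -21 = -38. Stack: [-38]
STORE_FAST s → s=-38. Stack: []
LOAD_FAST a → push -11. Stack: [-11]
LOAD_CONST → push 2. Stack: [-11, 2]
BINARY_OP + → -11 + 2 = -9. Stack: [-9]
STORE_FAST s → s=-9. Stack: []
LOAD_FAST_LOAD_FAST a,s → push -11,-9. Stack: [-11, -9]
BINARY_OP % → -11 % -9 = -2. Stack: [-2]
STORE_FAST s → s=-2. Stack: []
LOAD_FAST p → push -21. Stack: [-21]
RETURN_VALUE → return -21.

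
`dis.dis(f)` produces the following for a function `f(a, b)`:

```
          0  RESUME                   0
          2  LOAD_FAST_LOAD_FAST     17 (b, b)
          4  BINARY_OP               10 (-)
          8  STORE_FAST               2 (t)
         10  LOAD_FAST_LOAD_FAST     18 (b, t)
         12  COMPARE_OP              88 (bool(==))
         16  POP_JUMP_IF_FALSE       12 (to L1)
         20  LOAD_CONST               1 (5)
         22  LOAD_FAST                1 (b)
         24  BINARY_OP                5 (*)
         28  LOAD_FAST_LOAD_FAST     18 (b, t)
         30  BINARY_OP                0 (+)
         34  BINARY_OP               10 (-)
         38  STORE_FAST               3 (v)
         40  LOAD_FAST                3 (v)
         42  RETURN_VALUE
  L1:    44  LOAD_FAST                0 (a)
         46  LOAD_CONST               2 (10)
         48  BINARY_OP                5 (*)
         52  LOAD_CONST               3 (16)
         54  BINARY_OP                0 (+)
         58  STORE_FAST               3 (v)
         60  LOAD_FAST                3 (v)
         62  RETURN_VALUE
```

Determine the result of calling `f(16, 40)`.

LOAD_FAST_LOAD_FAST b,b → push 40,40. Stack: [40, 40]
BINARY_OP - → 40 - 40 = 0. Stack: [0]
STORE_FAST t → t=0. Stack: []
LOAD_FAST_LOAD_FAST b,t → push 40,0. Stack: [40, 0]
COMPARE_OP bool(==) → 40 vs 0 = False. Stack: [False]
POP_JUMP_IF_FALSE → pop False; jump. Stack: []
LOAD_FAST a → push 16. Stack: [16]
LOAD_CONST → push 10. Stack: [16, 10]
BINARY_OP * → 16 * 10 = 160. Stack: [160]
LOAD_CONST → push 16. Stack: [160, 16]
BINARY_OP + → 160 + 16 = 176. Stack: [176]
STORE_FAST v → v=176. Stack: []
LOAD_FAST v → push 176. Stack: [176]
RETURN_VALUE → return 176.

176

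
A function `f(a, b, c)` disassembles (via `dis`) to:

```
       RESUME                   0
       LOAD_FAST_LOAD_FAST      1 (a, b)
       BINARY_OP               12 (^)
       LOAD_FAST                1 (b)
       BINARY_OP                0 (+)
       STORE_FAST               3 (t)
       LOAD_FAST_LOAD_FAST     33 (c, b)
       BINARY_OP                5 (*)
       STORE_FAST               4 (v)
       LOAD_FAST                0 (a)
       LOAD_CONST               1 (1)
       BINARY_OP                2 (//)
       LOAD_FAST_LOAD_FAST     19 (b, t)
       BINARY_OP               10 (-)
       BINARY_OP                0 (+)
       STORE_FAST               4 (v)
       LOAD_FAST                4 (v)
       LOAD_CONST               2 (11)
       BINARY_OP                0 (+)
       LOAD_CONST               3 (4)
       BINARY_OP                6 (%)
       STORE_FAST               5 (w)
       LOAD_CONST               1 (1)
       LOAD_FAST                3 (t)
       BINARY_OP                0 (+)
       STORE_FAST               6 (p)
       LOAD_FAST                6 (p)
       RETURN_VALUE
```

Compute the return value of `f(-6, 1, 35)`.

LOAD_FAST_LOAD_FAST a,b → push -6,1. Stack: [-6, 1]
BINARY_OP ^ → -6 ^ 1 = -5. Stack: [-5]
LOAD_FAST b → push 1. Stack: [-5, 1]
BINARY_OP + → -5 + 1 = -4. Stack: [-4]
STORE_FAST t → t=-4. Stack: []
LOAD_FAST_LOAD_FAST c,b → push 35,1. Stack: [35, 1]
BINARY_OP * → 35 * 1 = 35. Stack: [35]
STORE_FAST v → v=35. Stack: []
LOAD_FAST a → push -6. Stack: [-6]
LOAD_CONST → push 1. Stack: [-6, 1]
BINARY_OP // → -6 // 1 = -6. Stack: [-6]
LOAD_FAST_LOAD_FAST b,t → push 1,-4. Stack: [-6, 1, -4]
BINARY_OP - → 1 - -4 = 5. Stack: [-6, 5]
BINARY_OP + → -6 + 5 = -1. Stack: [-1]
STORE_FAST v → v=-1. Stack: []
LOAD_FAST v → push -1. Stack: [-1]
LOAD_CONST → push 11. Stack: [-1, 11]
BINARY_OP + → -1 + 11 = 10. Stack: [10]
LOAD_CONST → push 4. Stack: [10, 4]
BINARY_OP % → 10 % 4 = 2. Stack: [2]
STORE_FAST w → w=2. Stack: []
LOAD_CONST → push 1. Stack: [1]
LOAD_FAST t → push -4. Stack: [1, -4]
BINARY_OP + → 1 + -4 = -3. Stack: [-3]
STORE_FAST p → p=-3. Stack: []
LOAD_FAST p → push -3. Stack: [-3]
RETURN_VALUE → return -3.

-3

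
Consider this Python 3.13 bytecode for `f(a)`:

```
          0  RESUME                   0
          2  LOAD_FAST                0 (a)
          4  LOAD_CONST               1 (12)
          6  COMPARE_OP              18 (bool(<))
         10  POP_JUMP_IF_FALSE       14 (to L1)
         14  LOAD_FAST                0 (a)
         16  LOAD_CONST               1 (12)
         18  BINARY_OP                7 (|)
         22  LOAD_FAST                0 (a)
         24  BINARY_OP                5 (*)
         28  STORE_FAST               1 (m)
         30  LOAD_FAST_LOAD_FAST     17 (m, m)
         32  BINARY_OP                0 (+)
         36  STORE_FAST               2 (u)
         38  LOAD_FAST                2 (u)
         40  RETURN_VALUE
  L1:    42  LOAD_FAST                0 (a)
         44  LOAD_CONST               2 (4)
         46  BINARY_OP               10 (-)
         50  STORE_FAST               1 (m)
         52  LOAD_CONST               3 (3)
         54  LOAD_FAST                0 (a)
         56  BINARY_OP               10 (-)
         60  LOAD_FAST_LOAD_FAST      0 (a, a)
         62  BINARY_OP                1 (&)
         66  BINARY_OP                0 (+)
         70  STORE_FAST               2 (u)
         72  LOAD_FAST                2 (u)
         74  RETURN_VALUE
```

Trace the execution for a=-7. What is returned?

42

LOAD_FAST a → push -7. Stack: [-7]
LOAD_CONST → push 12. Stack: [-7, 12]
COMPARE_OP bool(<) → -7 vs 12 = True. Stack: [True]
POP_JUMP_IF_FALSE → pop True; no jump. Stack: []
LOAD_FAST a → push -7. Stack: [-7]
LOAD_CONST → push 12. Stack: [-7, 12]
BINARY_OP | → -7 | 12 = -3. Stack: [-3]
LOAD_FAST a → push -7. Stack: [-3, -7]
BINARY_OP * → -3 * -7 = 21. Stack: [21]
STORE_FAST m → m=21. Stack: []
LOAD_FAST_LOAD_FAST m,m → push 21,21. Stack: [21, 21]
BINARY_OP + → 21 + 21 = 42. Stack: [42]
STORE_FAST u → u=42. Stack: []
LOAD_FAST u → push 42. Stack: [42]
RETURN_VALUE → return 42.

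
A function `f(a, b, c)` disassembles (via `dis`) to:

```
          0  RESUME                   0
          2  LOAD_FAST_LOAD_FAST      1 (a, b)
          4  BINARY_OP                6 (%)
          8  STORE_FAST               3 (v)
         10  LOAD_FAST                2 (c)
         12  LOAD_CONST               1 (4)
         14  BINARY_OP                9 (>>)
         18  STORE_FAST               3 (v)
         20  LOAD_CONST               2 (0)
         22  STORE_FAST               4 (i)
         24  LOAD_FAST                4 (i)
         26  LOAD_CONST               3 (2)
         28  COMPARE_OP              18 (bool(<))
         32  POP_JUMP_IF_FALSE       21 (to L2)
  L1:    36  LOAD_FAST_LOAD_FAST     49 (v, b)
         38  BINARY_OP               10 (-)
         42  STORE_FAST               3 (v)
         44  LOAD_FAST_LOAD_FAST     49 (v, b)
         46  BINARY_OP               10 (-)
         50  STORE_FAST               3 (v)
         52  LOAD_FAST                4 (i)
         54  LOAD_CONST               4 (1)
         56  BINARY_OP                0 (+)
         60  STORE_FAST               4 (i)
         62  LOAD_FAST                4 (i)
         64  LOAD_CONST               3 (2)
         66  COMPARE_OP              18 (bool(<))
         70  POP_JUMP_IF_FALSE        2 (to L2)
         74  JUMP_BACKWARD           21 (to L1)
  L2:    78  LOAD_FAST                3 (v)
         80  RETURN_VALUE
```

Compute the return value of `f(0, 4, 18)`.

-15

LOAD_FAST_LOAD_FAST a,b → push 0,4. Stack: [0, 4]
BINARY_OP % → 0 % 4 = 0. Stack: [0]
STORE_FAST v → v=0. Stack: []
LOAD_FAST c → push 18. Stack: [18]
LOAD_CONST → push 4. Stack: [18, 4]
BINARY_OP >> → 18 >> 4 = 1. Stack: [1]
STORE_FAST v → v=1. Stack: []
LOAD_CONST → push 0. Stack: [0]
STORE_FAST i → i=0. Stack: []
LOAD_FAST i → push 0. Stack: [0]
LOAD_CONST → push 2. Stack: [0, 2]
COMPARE_OP bool(<) → 0 vs 2 = True. Stack: [True]
POP_JUMP_IF_FALSE → pop True; no jump. Stack: []
LOAD_FAST_LOAD_FAST v,b → push 1,4. Stack: [1, 4]
BINARY_OP - → 1 - 4 = -3. Stack: [-3]
STORE_FAST v → v=-3. Stack: []
LOAD_FAST_LOAD_FAST v,b → push -3,4. Stack: [-3, 4]
BINARY_OP - → -3 - 4 = -7. Stack: [-7]
STORE_FAST v → v=-7. Stack: []
LOAD_FAST i → push 0. Stack: [0]
LOAD_CONST → push 1. Stack: [0, 1]
BINARY_OP + → 0 + 1 = 1. Stack: [1]
STORE_FAST i → i=1. Stack: []
LOAD_FAST i → push 1. Stack: [1]
LOAD_CONST → push 2. Stack: [1, 2]
COMPARE_OP bool(<) → 1 vs 2 = True. Stack: [True]
POP_JUMP_IF_FALSE → pop True; no jump. Stack: []
LOAD_FAST_LOAD_FAST v,b → push -7,4. Stack: [-7, 4]
BINARY_OP - → -7 - 4 = -11. Stack: [-11]
STORE_FAST v → v=-11. Stack: []
LOAD_FAST_LOAD_FAST v,b → push -11,4. Stack: [-11, 4]
BINARY_OP - → -11 - 4 = -15. Stack: [-15]
STORE_FAST v → v=-15. Stack: []
LOAD_FAST i → push 1. Stack: [1]
LOAD_CONST → push 1. Stack: [1, 1]
BINARY_OP + → 1 + 1 = 2. Stack: [2]
STORE_FAST i → i=2. Stack: []
LOAD_FAST i → push 2. Stack: [2]
LOAD_CONST → push 2. Stack: [2, 2]
COMPARE_OP bool(<) → 2 vs 2 = False. Stack: [False]
POP_JUMP_IF_FALSE → pop False; jump. Stack: []
LOAD_FAST v → push -15. Stack: [-15]
RETURN_VALUE → return -15.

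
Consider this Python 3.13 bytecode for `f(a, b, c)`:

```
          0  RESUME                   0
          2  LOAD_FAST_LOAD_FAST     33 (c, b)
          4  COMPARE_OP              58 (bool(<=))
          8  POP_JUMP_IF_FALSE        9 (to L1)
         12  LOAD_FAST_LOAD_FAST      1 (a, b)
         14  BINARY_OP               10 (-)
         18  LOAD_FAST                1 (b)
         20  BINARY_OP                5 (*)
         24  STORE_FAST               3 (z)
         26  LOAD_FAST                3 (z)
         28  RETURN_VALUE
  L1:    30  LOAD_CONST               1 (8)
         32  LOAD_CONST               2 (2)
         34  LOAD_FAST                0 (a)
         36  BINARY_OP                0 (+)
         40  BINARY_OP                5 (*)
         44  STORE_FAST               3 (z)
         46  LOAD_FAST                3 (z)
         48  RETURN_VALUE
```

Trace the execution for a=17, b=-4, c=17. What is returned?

152

LOAD_FAST_LOAD_FAST c,b → push 17,-4. Stack: [17, -4]
COMPARE_OP bool(<=) → 17 vs -4 = False. Stack: [False]
POP_JUMP_IF_FALSE → pop False; jump. Stack: []
LOAD_CONST → push 8. Stack: [8]
LOAD_CONST → push 2. Stack: [8, 2]
LOAD_FAST a → push 17. Stack: [8, 2, 17]
BINARY_OP + → 2 + 17 = 19. Stack: [8, 19]
BINARY_OP * → 8 * 19 = 152. Stack: [152]
STORE_FAST z → z=152. Stack: []
LOAD_FAST z → push 152. Stack: [152]
RETURN_VALUE → return 152.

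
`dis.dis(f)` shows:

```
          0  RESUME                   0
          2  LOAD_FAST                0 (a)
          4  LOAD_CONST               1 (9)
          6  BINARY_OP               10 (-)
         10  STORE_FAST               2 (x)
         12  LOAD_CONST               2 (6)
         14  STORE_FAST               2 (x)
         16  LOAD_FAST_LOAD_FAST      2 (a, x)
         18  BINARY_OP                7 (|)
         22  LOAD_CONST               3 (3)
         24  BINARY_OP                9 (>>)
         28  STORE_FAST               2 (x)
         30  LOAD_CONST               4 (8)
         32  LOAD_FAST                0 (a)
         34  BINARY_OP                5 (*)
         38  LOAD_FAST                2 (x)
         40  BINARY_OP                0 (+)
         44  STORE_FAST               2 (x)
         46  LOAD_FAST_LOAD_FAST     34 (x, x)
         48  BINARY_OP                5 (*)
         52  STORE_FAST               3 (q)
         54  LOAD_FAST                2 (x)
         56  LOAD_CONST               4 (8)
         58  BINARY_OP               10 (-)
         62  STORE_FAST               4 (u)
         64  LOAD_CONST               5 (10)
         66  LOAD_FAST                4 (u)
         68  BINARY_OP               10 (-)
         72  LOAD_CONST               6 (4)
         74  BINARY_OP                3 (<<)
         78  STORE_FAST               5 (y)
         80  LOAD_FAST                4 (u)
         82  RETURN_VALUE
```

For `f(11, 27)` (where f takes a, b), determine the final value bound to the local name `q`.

7921

LOAD_FAST a → push 11. Stack: [11]
LOAD_CONST → push 9. Stack: [11, 9]
BINARY_OP - → 11 - 9 = 2. Stack: [2]
STORE_FAST x → x=2. Stack: []
LOAD_CONST → push 6. Stack: [6]
STORE_FAST x → x=6. Stack: []
LOAD_FAST_LOAD_FAST a,x → push 11,6. Stack: [11, 6]
BINARY_OP | → 11 | 6 = 15. Stack: [15]
LOAD_CONST → push 3. Stack: [15, 3]
BINARY_OP >> → 15 >> 3 = 1. Stack: [1]
STORE_FAST x → x=1. Stack: []
LOAD_CONST → push 8. Stack: [8]
LOAD_FAST a → push 11. Stack: [8, 11]
BINARY_OP * → 8 * 11 = 88. Stack: [88]
LOAD_FAST x → push 1. Stack: [88, 1]
BINARY_OP + → 88 + 1 = 89. Stack: [89]
STORE_FAST x → x=89. Stack: []
LOAD_FAST_LOAD_FAST x,x → push 89,89. Stack: [89, 89]
BINARY_OP * → 89 * 89 = 7921. Stack: [7921]
STORE_FAST q → q=7921. Stack: []
LOAD_FAST x → push 89. Stack: [89]
LOAD_CONST → push 8. Stack: [89, 8]
BINARY_OP - → 89 - 8 = 81. Stack: [81]
STORE_FAST u → u=81. Stack: []
LOAD_CONST → push 10. Stack: [10]
LOAD_FAST u → push 81. Stack: [10, 81]
BINARY_OP - → 10 - 81 = -71. Stack: [-71]
LOAD_CONST → push 4. Stack: [-71, 4]
BINARY_OP << → -71 << 4 = -1136. Stack: [-1136]
STORE_FAST y → y=-1136. Stack: []
LOAD_FAST u → push 81. Stack: [81]
RETURN_VALUE → return 81.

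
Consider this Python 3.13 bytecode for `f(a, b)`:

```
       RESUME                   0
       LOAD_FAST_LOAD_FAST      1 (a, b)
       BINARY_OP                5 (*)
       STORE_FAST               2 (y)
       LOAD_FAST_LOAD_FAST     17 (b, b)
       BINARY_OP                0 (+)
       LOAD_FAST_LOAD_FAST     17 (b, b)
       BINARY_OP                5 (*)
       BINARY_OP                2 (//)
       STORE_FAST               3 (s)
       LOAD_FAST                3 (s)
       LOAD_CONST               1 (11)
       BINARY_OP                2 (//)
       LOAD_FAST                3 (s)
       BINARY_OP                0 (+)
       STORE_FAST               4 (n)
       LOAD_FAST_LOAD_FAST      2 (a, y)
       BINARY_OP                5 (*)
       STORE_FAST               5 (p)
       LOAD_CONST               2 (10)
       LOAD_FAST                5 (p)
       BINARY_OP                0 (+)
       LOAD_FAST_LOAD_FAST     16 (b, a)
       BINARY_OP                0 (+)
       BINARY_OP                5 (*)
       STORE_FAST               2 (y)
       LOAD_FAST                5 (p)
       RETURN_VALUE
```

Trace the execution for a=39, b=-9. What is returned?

-13689

LOAD_FAST_LOAD_FAST a,b → push 39,-9. Stack: [39, -9]
BINARY_OP * → 39 * -9 = -351. Stack: [-351]
STORE_FAST y → y=-351. Stack: []
LOAD_FAST_LOAD_FAST b,b → push -9,-9. Stack: [-9, -9]
BINARY_OP + → -9 + -9 = -18. Stack: [-18]
LOAD_FAST_LOAD_FAST b,b → push -9,-9. Stack: [-18, -9, -9]
BINARY_OP * → -9 * -9 = 81. Stack: [-18, 81]
BINARY_OP // → -18 // 81 = -1. Stack: [-1]
STORE_FAST s → s=-1. Stack: []
LOAD_FAST s → push -1. Stack: [-1]
LOAD_CONST → push 11. Stack: [-1, 11]
BINARY_OP // → -1 // 11 = -1. Stack: [-1]
LOAD_FAST s → push -1. Stack: [-1, -1]
BINARY_OP + → -1 + -1 = -2. Stack: [-2]
STORE_FAST n → n=-2. Stack: []
LOAD_FAST_LOAD_FAST a,y → push 39,-351. Stack: [39, -351]
BINARY_OP * → 39 * -351 = -13689. Stack: [-13689]
STORE_FAST p → p=-13689. Stack: []
LOAD_CONST → push 10. Stack: [10]
LOAD_FAST p → push -13689. Stack: [10, -13689]
BINARY_OP + → 10 + -13689 = -13679. Stack: [-13679]
LOAD_FAST_LOAD_FAST b,a → push -9,39. Stack: [-13679, -9, 39]
BINARY_OP + → -9 + 39 = 30. Stack: [-13679, 30]
BINARY_OP * → -13679 * 30 = -410370. Stack: [-410370]
STORE_FAST y → y=-410370. Stack: []
LOAD_FAST p → push -13689. Stack: [-13689]
RETURN_VALUE → return -13689.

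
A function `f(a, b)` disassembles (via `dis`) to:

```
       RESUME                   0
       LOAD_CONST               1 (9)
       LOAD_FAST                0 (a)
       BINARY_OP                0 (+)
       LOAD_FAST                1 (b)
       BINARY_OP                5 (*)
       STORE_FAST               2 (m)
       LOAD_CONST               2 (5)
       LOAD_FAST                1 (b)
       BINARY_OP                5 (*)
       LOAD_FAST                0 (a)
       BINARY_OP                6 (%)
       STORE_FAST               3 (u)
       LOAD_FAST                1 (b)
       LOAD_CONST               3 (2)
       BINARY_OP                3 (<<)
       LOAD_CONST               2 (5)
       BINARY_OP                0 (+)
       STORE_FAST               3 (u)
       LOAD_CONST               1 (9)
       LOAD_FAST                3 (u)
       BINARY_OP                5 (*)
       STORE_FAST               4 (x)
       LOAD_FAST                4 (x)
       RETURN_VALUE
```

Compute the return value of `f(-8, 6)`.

LOAD_CONST → push 9. Stack: [9]
LOAD_FAST a → push -8. Stack: [9, -8]
BINARY_OP + → 9 + -8 = 1. Stack: [1]
LOAD_FAST b → push 6. Stack: [1, 6]
BINARY_OP * → 1 * 6 = 6. Stack: [6]
STORE_FAST m → m=6. Stack: []
LOAD_CONST → push 5. Stack: [5]
LOAD_FAST b → push 6. Stack: [5, 6]
BINARY_OP * → 5 * 6 = 30. Stack: [30]
LOAD_FAST a → push -8. Stack: [30, -8]
BINARY_OP % → 30 % -8 = -2. Stack: [-2]
STORE_FAST u → u=-2. Stack: []
LOAD_FAST b → push 6. Stack: [6]
LOAD_CONST → push 2. Stack: [6, 2]
BINARY_OP << → 6 << 2 = 24. Stack: [24]
LOAD_CONST → push 5. Stack: [24, 5]
BINARY_OP + → 24 + 5 = 29. Stack: [29]
STORE_FAST u → u=29. Stack: []
LOAD_CONST → push 9. Stack: [9]
LOAD_FAST u → push 29. Stack: [9, 29]
BINARY_OP * → 9 * 29 = 261. Stack: [261]
STORE_FAST x → x=261. Stack: []
LOAD_FAST x → push 261. Stack: [261]
RETURN_VALUE → return 261.

261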